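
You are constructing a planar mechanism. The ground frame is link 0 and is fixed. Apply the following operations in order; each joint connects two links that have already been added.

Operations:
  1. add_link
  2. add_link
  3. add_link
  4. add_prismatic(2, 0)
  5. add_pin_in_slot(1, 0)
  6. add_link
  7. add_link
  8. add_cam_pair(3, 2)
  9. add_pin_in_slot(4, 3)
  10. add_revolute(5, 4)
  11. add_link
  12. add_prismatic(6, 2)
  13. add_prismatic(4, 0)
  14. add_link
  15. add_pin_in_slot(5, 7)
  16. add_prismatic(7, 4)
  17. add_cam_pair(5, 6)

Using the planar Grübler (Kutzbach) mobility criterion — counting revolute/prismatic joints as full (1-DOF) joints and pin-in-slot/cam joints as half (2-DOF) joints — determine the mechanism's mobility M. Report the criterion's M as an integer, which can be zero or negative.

(L,J1,J2)=(1,0,0); link0 fixed
link1: (2,0,0)
link2: (3,0,0)
link3: (4,0,0)
P 2-0 [J1]: (4,1,0)
PS 1-0 [J2]: (4,1,1)
link4: (5,1,1)
link5: (6,1,1)
C 3-2 [J2]: (6,1,2)
PS 4-3 [J2]: (6,1,3)
R 5-4 [J1]: (6,2,3)
link6: (7,2,3)
P 6-2 [J1]: (7,3,3)
P 4-0 [J1]: (7,4,3)
link7: (8,4,3)
PS 5-7 [J2]: (8,4,4)
P 7-4 [J1]: (8,5,4)
C 5-6 [J2]: (8,5,5)
Grübler: 3·7 − 2·5 − 5 = 6

M = 6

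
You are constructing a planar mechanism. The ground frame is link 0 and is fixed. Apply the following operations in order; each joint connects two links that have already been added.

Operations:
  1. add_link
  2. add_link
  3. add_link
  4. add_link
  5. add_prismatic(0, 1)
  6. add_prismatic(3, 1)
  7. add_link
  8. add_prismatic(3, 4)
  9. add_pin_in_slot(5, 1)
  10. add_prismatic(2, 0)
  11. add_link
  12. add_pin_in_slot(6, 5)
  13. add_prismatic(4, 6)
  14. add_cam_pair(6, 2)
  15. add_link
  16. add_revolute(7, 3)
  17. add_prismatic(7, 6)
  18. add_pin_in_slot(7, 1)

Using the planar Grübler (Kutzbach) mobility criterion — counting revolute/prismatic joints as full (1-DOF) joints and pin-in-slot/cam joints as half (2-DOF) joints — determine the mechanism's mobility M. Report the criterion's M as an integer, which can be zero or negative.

ground; <1,0,0>
#1 <2,0,0>
#2 <3,0,0>
#3 <4,0,0>
#4 <5,0,0>
P:0↔1 J1 <5,1,0>
P:3↔1 J1 <5,2,0>
#5 <6,2,0>
P:3↔4 J1 <6,3,0>
PS:5↔1 J2 <6,3,1>
P:2↔0 J1 <6,4,1>
#6 <7,4,1>
PS:6↔5 J2 <7,4,2>
P:4↔6 J1 <7,5,2>
C:6↔2 J2 <7,5,3>
#7 <8,5,3>
R:7↔3 J1 <8,6,3>
P:7↔6 J1 <8,7,3>
PS:7↔1 J2 <8,7,4>
3×7 − 2×7 − 1×4 = 3

M = 3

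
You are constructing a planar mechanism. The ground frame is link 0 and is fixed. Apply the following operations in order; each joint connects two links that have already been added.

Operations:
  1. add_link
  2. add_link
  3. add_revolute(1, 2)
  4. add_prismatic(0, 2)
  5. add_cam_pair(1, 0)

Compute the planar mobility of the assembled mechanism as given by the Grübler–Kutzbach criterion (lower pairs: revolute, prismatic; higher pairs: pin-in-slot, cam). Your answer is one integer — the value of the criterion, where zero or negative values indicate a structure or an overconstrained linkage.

M = 1

(L,J1,J2)=(1,0,0); link0 fixed
link1: (2,0,0)
link2: (3,0,0)
R 1-2 [J1]: (3,1,0)
P 0-2 [J1]: (3,2,0)
C 1-0 [J2]: (3,2,1)
Grübler: 3·2 − 2·2 − 1 = 1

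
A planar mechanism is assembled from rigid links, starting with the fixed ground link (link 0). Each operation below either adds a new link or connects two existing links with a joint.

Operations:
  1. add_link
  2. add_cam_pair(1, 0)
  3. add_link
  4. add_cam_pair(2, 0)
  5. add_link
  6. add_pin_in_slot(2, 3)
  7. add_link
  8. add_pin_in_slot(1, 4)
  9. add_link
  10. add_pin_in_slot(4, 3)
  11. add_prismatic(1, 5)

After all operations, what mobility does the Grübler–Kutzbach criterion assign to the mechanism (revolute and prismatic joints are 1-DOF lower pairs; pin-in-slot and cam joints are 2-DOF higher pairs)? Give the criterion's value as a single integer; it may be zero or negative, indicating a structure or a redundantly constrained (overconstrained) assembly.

M = 8

(L,J1,J2)=(1,0,0); link0 fixed
link1: (2,0,0)
C 1-0 [J2]: (2,0,1)
link2: (3,0,1)
C 2-0 [J2]: (3,0,2)
link3: (4,0,2)
PS 2-3 [J2]: (4,0,3)
link4: (5,0,3)
PS 1-4 [J2]: (5,0,4)
link5: (6,0,4)
PS 4-3 [J2]: (6,0,5)
P 1-5 [J1]: (6,1,5)
Grübler: 3·5 − 2·1 − 5 = 8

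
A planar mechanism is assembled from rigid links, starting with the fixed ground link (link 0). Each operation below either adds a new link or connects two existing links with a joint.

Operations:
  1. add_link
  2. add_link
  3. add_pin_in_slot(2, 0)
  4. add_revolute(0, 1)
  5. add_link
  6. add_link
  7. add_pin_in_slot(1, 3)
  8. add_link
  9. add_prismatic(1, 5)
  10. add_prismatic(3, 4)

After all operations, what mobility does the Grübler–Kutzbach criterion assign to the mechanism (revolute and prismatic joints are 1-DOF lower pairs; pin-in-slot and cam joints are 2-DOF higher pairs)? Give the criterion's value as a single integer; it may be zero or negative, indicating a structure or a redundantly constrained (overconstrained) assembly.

M = 7

link 0 = ground. State L|J1|J2 = 1|0|0
+link1  2|0|0
+link2  3|0|0
PS(2,0) f=2→J2  3|0|1
R(0,1) f=1→J1  3|1|1
+link3  4|1|1
+link4  5|1|1
PS(1,3) f=2→J2  5|1|2
+link5  6|1|2
P(1,5) f=1→J1  6|2|2
P(3,4) f=1→J1  6|3|2
M = 3(6−1)−2·3−2 = 15−6−2 = 7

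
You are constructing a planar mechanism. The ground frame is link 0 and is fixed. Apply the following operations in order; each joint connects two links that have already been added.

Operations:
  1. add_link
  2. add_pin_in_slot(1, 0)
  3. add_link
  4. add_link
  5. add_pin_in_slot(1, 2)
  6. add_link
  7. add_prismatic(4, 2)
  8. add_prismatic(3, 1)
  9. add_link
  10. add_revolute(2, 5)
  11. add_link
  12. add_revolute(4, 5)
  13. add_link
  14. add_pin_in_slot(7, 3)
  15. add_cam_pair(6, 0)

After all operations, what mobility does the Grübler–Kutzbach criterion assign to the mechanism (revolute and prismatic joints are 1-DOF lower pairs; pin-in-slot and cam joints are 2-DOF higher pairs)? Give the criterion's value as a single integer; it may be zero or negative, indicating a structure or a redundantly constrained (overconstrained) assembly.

link 0 = ground. State L|J1|J2 = 1|0|0
+link1  2|0|0
PS(1,0) f=2→J2  2|0|1
+link2  3|0|1
+link3  4|0|1
PS(1,2) f=2→J2  4|0|2
+link4  5|0|2
P(4,2) f=1→J1  5|1|2
P(3,1) f=1→J1  5|2|2
+link5  6|2|2
R(2,5) f=1→J1  6|3|2
+link6  7|3|2
R(4,5) f=1→J1  7|4|2
+link7  8|4|2
PS(7,3) f=2→J2  8|4|3
C(6,0) f=2→J2  8|4|4
M = 3(8−1)−2·4−4 = 21−8−4 = 9

M = 9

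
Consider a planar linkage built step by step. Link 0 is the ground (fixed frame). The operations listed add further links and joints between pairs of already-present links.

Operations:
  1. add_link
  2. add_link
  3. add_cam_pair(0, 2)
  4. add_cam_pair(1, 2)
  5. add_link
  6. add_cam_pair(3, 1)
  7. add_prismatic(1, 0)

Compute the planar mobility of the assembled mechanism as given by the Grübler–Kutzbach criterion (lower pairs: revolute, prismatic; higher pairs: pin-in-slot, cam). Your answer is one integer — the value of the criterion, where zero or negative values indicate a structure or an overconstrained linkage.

M = 4

ground; <1,0,0>
#1 <2,0,0>
#2 <3,0,0>
C:0↔2 J2 <3,0,1>
C:1↔2 J2 <3,0,2>
#3 <4,0,2>
C:3↔1 J2 <4,0,3>
P:1↔0 J1 <4,1,3>
3×3 − 2×1 − 1×3 = 4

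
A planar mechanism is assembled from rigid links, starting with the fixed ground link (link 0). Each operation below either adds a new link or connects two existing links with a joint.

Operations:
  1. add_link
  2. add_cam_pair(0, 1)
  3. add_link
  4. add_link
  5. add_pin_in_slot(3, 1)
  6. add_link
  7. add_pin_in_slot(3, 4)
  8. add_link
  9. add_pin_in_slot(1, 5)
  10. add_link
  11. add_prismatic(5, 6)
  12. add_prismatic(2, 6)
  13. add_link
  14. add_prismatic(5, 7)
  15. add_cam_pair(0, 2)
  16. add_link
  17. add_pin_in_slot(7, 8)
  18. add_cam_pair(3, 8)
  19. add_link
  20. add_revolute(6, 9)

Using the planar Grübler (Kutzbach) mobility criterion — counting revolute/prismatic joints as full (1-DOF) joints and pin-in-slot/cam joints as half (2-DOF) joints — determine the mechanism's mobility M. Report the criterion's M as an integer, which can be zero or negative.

[1;0;0] (link 0 is ground)
L+ [2;0;0]
C(0,1)∈J2 [2;0;1]
L+ [3;0;1]
L+ [4;0;1]
PS(3,1)∈J2 [4;0;2]
L+ [5;0;2]
PS(3,4)∈J2 [5;0;3]
L+ [6;0;3]
PS(1,5)∈J2 [6;0;4]
L+ [7;0;4]
P(5,6)∈J1 [7;1;4]
P(2,6)∈J1 [7;2;4]
L+ [8;2;4]
P(5,7)∈J1 [8;3;4]
C(0,2)∈J2 [8;3;5]
L+ [9;3;5]
PS(7,8)∈J2 [9;3;6]
C(3,8)∈J2 [9;3;7]
L+ [10;3;7]
R(6,9)∈J1 [10;4;7]
mobility = 27 − 8 − 7 = 12

M = 12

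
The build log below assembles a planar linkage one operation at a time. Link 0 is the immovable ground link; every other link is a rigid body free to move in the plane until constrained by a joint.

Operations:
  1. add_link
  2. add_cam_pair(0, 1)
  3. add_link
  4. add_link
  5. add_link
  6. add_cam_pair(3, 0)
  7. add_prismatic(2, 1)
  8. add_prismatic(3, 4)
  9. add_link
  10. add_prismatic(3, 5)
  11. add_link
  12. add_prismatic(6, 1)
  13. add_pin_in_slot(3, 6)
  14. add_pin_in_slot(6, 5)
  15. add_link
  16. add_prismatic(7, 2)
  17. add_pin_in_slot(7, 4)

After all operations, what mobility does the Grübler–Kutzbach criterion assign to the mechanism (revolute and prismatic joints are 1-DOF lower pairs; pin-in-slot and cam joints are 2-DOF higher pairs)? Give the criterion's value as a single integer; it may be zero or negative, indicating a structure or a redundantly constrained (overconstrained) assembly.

M = 6

[1;0;0] (link 0 is ground)
L+ [2;0;0]
C(0,1)∈J2 [2;0;1]
L+ [3;0;1]
L+ [4;0;1]
L+ [5;0;1]
C(3,0)∈J2 [5;0;2]
P(2,1)∈J1 [5;1;2]
P(3,4)∈J1 [5;2;2]
L+ [6;2;2]
P(3,5)∈J1 [6;3;2]
L+ [7;3;2]
P(6,1)∈J1 [7;4;2]
PS(3,6)∈J2 [7;4;3]
PS(6,5)∈J2 [7;4;4]
L+ [8;4;4]
P(7,2)∈J1 [8;5;4]
PS(7,4)∈J2 [8;5;5]
mobility = 21 − 10 − 5 = 6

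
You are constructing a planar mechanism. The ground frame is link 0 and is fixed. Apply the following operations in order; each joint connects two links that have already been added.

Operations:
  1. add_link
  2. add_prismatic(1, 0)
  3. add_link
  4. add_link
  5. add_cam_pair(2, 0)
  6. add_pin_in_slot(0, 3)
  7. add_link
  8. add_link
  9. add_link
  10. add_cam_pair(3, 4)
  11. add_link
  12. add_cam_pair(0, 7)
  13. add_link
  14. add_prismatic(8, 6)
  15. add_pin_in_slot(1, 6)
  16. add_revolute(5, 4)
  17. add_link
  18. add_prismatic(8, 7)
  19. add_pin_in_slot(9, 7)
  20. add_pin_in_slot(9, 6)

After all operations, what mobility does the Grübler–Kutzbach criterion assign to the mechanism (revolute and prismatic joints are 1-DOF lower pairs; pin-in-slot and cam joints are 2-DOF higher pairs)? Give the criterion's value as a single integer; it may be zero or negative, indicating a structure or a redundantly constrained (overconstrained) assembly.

M = 12

[1;0;0] (link 0 is ground)
L+ [2;0;0]
P(1,0)∈J1 [2;1;0]
L+ [3;1;0]
L+ [4;1;0]
C(2,0)∈J2 [4;1;1]
PS(0,3)∈J2 [4;1;2]
L+ [5;1;2]
L+ [6;1;2]
L+ [7;1;2]
C(3,4)∈J2 [7;1;3]
L+ [8;1;3]
C(0,7)∈J2 [8;1;4]
L+ [9;1;4]
P(8,6)∈J1 [9;2;4]
PS(1,6)∈J2 [9;2;5]
R(5,4)∈J1 [9;3;5]
L+ [10;3;5]
P(8,7)∈J1 [10;4;5]
PS(9,7)∈J2 [10;4;6]
PS(9,6)∈J2 [10;4;7]
mobility = 27 − 8 − 7 = 12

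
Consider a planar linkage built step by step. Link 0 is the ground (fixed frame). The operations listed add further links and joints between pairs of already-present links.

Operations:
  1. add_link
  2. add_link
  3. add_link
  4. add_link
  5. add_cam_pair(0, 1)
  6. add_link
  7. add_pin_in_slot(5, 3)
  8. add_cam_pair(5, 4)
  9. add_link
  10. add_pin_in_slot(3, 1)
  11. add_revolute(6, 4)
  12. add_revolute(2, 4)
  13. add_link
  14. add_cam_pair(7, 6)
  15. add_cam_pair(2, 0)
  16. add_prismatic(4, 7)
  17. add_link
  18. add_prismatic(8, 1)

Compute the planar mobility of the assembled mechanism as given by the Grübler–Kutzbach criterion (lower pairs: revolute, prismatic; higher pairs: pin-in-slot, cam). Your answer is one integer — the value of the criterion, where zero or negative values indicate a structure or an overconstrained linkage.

M = 10

[1;0;0] (link 0 is ground)
L+ [2;0;0]
L+ [3;0;0]
L+ [4;0;0]
L+ [5;0;0]
C(0,1)∈J2 [5;0;1]
L+ [6;0;1]
PS(5,3)∈J2 [6;0;2]
C(5,4)∈J2 [6;0;3]
L+ [7;0;3]
PS(3,1)∈J2 [7;0;4]
R(6,4)∈J1 [7;1;4]
R(2,4)∈J1 [7;2;4]
L+ [8;2;4]
C(7,6)∈J2 [8;2;5]
C(2,0)∈J2 [8;2;6]
P(4,7)∈J1 [8;3;6]
L+ [9;3;6]
P(8,1)∈J1 [9;4;6]
mobility = 24 − 8 − 6 = 10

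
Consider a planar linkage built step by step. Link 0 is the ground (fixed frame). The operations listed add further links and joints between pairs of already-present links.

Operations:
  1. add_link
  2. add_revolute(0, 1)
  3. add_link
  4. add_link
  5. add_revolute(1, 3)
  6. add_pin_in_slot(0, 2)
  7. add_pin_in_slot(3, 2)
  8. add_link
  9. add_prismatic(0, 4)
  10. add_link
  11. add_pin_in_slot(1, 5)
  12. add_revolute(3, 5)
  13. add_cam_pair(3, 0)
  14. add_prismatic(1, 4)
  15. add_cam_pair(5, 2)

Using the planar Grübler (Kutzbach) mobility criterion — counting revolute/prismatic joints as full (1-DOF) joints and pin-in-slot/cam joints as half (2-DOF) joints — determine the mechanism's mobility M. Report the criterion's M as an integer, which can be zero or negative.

M = 0

link 0 = ground. State L|J1|J2 = 1|0|0
+link1  2|0|0
R(0,1) f=1→J1  2|1|0
+link2  3|1|0
+link3  4|1|0
R(1,3) f=1→J1  4|2|0
PS(0,2) f=2→J2  4|2|1
PS(3,2) f=2→J2  4|2|2
+link4  5|2|2
P(0,4) f=1→J1  5|3|2
+link5  6|3|2
PS(1,5) f=2→J2  6|3|3
R(3,5) f=1→J1  6|4|3
C(3,0) f=2→J2  6|4|4
P(1,4) f=1→J1  6|5|4
C(5,2) f=2→J2  6|5|5
M = 3(6−1)−2·5−5 = 15−10−5 = 0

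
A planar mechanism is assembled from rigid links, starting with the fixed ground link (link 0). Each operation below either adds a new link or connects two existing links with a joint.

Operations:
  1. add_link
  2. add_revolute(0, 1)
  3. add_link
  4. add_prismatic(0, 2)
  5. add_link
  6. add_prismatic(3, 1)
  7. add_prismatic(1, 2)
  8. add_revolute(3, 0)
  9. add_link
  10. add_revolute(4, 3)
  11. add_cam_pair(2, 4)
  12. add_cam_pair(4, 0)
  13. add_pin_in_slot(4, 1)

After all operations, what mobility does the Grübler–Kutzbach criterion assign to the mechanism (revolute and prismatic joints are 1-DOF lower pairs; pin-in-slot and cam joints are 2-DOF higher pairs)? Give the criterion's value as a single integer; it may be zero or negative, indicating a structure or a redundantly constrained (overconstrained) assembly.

M = -3

ground; <1,0,0>
#1 <2,0,0>
R:0↔1 J1 <2,1,0>
#2 <3,1,0>
P:0↔2 J1 <3,2,0>
#3 <4,2,0>
P:3↔1 J1 <4,3,0>
P:1↔2 J1 <4,4,0>
R:3↔0 J1 <4,5,0>
#4 <5,5,0>
R:4↔3 J1 <5,6,0>
C:2↔4 J2 <5,6,1>
C:4↔0 J2 <5,6,2>
PS:4↔1 J2 <5,6,3>
3×4 − 2×6 − 1×3 = -3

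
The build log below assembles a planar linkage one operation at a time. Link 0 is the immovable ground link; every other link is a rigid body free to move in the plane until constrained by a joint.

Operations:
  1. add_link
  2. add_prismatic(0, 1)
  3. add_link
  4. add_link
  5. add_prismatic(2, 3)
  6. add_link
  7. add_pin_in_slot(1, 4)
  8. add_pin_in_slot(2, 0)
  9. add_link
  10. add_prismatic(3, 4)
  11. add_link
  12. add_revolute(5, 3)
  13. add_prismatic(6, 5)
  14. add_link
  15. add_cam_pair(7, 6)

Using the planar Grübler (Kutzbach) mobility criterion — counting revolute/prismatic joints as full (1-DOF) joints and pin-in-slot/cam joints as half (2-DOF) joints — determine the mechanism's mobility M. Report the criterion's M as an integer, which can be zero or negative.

M = 8

[1;0;0] (link 0 is ground)
L+ [2;0;0]
P(0,1)∈J1 [2;1;0]
L+ [3;1;0]
L+ [4;1;0]
P(2,3)∈J1 [4;2;0]
L+ [5;2;0]
PS(1,4)∈J2 [5;2;1]
PS(2,0)∈J2 [5;2;2]
L+ [6;2;2]
P(3,4)∈J1 [6;3;2]
L+ [7;3;2]
R(5,3)∈J1 [7;4;2]
P(6,5)∈J1 [7;5;2]
L+ [8;5;2]
C(7,6)∈J2 [8;5;3]
mobility = 21 − 10 − 3 = 8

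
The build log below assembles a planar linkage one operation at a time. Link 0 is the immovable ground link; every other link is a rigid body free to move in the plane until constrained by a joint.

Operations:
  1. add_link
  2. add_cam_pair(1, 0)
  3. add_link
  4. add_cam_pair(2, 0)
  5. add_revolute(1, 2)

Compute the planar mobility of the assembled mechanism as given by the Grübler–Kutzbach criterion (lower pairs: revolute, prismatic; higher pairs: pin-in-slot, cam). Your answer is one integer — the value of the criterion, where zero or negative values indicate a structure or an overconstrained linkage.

M = 2

ground; <1,0,0>
#1 <2,0,0>
C:1↔0 J2 <2,0,1>
#2 <3,0,1>
C:2↔0 J2 <3,0,2>
R:1↔2 J1 <3,1,2>
3×2 − 2×1 − 1×2 = 2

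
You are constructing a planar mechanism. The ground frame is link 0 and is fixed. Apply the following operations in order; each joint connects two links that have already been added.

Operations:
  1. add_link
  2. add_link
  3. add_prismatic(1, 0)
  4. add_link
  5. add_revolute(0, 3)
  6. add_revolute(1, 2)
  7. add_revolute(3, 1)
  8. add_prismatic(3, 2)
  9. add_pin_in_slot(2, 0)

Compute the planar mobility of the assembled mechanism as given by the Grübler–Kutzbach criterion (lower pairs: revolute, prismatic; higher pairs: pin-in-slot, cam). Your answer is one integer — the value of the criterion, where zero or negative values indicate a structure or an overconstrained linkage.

M = -2

link 0 = ground. State L|J1|J2 = 1|0|0
+link1  2|0|0
+link2  3|0|0
P(1,0) f=1→J1  3|1|0
+link3  4|1|0
R(0,3) f=1→J1  4|2|0
R(1,2) f=1→J1  4|3|0
R(3,1) f=1→J1  4|4|0
P(3,2) f=1→J1  4|5|0
PS(2,0) f=2→J2  4|5|1
M = 3(4−1)−2·5−1 = 9−10−1 = -2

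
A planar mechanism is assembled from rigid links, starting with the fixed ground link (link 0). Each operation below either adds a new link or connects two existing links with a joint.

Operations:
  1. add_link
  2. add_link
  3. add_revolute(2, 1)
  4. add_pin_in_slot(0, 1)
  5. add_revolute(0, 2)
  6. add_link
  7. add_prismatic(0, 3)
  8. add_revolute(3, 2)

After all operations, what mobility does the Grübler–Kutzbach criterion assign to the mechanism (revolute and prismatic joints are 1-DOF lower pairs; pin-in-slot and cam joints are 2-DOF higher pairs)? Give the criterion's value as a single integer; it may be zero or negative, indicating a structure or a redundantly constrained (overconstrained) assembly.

M = 0

(L,J1,J2)=(1,0,0); link0 fixed
link1: (2,0,0)
link2: (3,0,0)
R 2-1 [J1]: (3,1,0)
PS 0-1 [J2]: (3,1,1)
R 0-2 [J1]: (3,2,1)
link3: (4,2,1)
P 0-3 [J1]: (4,3,1)
R 3-2 [J1]: (4,4,1)
Grübler: 3·3 − 2·4 − 1 = 0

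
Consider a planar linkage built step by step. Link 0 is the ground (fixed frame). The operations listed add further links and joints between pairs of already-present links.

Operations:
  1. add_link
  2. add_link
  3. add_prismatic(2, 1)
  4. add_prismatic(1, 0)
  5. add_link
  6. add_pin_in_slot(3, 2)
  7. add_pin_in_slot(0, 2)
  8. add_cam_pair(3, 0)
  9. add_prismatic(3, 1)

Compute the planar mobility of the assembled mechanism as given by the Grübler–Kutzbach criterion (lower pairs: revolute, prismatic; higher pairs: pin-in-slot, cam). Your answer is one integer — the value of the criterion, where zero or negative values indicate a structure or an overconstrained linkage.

M = 0

[1;0;0] (link 0 is ground)
L+ [2;0;0]
L+ [3;0;0]
P(2,1)∈J1 [3;1;0]
P(1,0)∈J1 [3;2;0]
L+ [4;2;0]
PS(3,2)∈J2 [4;2;1]
PS(0,2)∈J2 [4;2;2]
C(3,0)∈J2 [4;2;3]
P(3,1)∈J1 [4;3;3]
mobility = 9 − 6 − 3 = 0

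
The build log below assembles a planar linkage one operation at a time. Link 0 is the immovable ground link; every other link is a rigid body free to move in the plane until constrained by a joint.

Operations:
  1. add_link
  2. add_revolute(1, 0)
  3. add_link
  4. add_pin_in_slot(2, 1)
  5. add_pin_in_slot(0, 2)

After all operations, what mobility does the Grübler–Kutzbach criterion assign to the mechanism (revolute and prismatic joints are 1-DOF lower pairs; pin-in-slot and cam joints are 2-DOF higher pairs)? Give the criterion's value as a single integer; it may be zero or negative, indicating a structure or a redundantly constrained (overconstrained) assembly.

M = 2

L=1 J1=0 J2=0
add link → L=2 J1=0 J2=0
R@1,0 dof=1 J1 → L=2 J1=1 J2=0
add link → L=3 J1=1 J2=0
PS@2,1 dof=2 J2 → L=3 J1=1 J2=1
PS@0,2 dof=2 J2 → L=3 J1=1 J2=2
M=3(L−1)−2J1−J2=3·2−2·1−2=2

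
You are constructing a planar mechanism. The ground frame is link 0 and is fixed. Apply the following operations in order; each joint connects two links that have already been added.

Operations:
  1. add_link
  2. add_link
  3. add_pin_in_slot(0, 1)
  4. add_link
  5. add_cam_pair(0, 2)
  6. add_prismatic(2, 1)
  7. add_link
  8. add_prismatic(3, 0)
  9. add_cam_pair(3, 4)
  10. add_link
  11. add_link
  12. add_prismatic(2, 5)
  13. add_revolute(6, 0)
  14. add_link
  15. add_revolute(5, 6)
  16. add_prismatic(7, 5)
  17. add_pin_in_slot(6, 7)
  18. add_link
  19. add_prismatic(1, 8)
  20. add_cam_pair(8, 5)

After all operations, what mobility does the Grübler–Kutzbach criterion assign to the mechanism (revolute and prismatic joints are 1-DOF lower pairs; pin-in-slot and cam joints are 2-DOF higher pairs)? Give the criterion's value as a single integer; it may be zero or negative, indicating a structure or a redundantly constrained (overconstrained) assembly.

M = 5

[1;0;0] (link 0 is ground)
L+ [2;0;0]
L+ [3;0;0]
PS(0,1)∈J2 [3;0;1]
L+ [4;0;1]
C(0,2)∈J2 [4;0;2]
P(2,1)∈J1 [4;1;2]
L+ [5;1;2]
P(3,0)∈J1 [5;2;2]
C(3,4)∈J2 [5;2;3]
L+ [6;2;3]
L+ [7;2;3]
P(2,5)∈J1 [7;3;3]
R(6,0)∈J1 [7;4;3]
L+ [8;4;3]
R(5,6)∈J1 [8;5;3]
P(7,5)∈J1 [8;6;3]
PS(6,7)∈J2 [8;6;4]
L+ [9;6;4]
P(1,8)∈J1 [9;7;4]
C(8,5)∈J2 [9;7;5]
mobility = 24 − 14 − 5 = 5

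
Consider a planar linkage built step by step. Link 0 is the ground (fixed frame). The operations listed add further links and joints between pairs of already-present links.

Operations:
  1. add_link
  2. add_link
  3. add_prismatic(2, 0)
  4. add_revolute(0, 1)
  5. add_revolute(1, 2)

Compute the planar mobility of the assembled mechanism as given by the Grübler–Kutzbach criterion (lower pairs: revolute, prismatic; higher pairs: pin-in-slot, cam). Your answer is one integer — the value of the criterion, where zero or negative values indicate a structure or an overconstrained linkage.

M = 0

[1;0;0] (link 0 is ground)
L+ [2;0;0]
L+ [3;0;0]
P(2,0)∈J1 [3;1;0]
R(0,1)∈J1 [3;2;0]
R(1,2)∈J1 [3;3;0]
mobility = 6 − 6 − 0 = 0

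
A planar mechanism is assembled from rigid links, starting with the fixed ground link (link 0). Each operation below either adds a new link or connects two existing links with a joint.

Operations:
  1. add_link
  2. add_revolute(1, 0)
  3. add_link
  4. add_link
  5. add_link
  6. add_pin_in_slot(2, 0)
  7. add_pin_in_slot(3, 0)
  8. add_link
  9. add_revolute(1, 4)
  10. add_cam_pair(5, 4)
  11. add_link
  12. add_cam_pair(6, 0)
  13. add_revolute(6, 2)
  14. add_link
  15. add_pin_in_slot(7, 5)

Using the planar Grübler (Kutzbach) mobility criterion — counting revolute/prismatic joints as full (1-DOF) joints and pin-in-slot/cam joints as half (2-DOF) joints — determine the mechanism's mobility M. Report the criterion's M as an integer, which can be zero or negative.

M = 10

link 0 = ground. State L|J1|J2 = 1|0|0
+link1  2|0|0
R(1,0) f=1→J1  2|1|0
+link2  3|1|0
+link3  4|1|0
+link4  5|1|0
PS(2,0) f=2→J2  5|1|1
PS(3,0) f=2→J2  5|1|2
+link5  6|1|2
R(1,4) f=1→J1  6|2|2
C(5,4) f=2→J2  6|2|3
+link6  7|2|3
C(6,0) f=2→J2  7|2|4
R(6,2) f=1→J1  7|3|4
+link7  8|3|4
PS(7,5) f=2→J2  8|3|5
M = 3(8−1)−2·3−5 = 21−6−5 = 10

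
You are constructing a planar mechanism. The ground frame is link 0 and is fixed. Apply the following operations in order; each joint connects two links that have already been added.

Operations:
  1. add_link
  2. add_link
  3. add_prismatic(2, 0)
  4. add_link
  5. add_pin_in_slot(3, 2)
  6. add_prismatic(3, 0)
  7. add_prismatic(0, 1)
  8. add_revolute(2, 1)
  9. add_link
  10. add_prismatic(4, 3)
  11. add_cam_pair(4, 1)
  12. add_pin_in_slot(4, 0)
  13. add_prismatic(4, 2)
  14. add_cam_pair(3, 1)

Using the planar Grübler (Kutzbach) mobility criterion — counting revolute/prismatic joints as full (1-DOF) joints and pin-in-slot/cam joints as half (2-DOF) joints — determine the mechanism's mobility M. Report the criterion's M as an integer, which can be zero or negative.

M = -4

link 0 = ground. State L|J1|J2 = 1|0|0
+link1  2|0|0
+link2  3|0|0
P(2,0) f=1→J1  3|1|0
+link3  4|1|0
PS(3,2) f=2→J2  4|1|1
P(3,0) f=1→J1  4|2|1
P(0,1) f=1→J1  4|3|1
R(2,1) f=1→J1  4|4|1
+link4  5|4|1
P(4,3) f=1→J1  5|5|1
C(4,1) f=2→J2  5|5|2
PS(4,0) f=2→J2  5|5|3
P(4,2) f=1→J1  5|6|3
C(3,1) f=2→J2  5|6|4
M = 3(5−1)−2·6−4 = 12−12−4 = -4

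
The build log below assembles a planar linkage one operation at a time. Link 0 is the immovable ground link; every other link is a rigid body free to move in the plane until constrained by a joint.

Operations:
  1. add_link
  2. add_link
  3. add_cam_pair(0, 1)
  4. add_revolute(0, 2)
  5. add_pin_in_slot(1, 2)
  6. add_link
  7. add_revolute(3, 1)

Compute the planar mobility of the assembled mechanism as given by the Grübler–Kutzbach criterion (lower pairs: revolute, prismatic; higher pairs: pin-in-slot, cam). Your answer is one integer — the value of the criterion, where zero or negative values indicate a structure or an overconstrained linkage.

M = 3

L=1 J1=0 J2=0
add link → L=2 J1=0 J2=0
add link → L=3 J1=0 J2=0
C@0,1 dof=2 J2 → L=3 J1=0 J2=1
R@0,2 dof=1 J1 → L=3 J1=1 J2=1
PS@1,2 dof=2 J2 → L=3 J1=1 J2=2
add link → L=4 J1=1 J2=2
R@3,1 dof=1 J1 → L=4 J1=2 J2=2
M=3(L−1)−2J1−J2=3·3−2·2−2=3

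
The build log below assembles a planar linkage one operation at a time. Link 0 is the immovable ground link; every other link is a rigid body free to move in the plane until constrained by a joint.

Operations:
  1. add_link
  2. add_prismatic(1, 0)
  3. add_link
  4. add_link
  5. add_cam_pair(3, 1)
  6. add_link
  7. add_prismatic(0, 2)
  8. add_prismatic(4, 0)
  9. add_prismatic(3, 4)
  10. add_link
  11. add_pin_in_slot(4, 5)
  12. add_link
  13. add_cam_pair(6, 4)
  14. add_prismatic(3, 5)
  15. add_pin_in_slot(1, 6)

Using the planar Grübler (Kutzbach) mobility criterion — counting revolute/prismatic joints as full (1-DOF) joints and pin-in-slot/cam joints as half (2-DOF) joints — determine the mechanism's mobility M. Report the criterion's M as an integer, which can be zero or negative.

M = 4

[1;0;0] (link 0 is ground)
L+ [2;0;0]
P(1,0)∈J1 [2;1;0]
L+ [3;1;0]
L+ [4;1;0]
C(3,1)∈J2 [4;1;1]
L+ [5;1;1]
P(0,2)∈J1 [5;2;1]
P(4,0)∈J1 [5;3;1]
P(3,4)∈J1 [5;4;1]
L+ [6;4;1]
PS(4,5)∈J2 [6;4;2]
L+ [7;4;2]
C(6,4)∈J2 [7;4;3]
P(3,5)∈J1 [7;5;3]
PS(1,6)∈J2 [7;5;4]
mobility = 18 − 10 − 4 = 4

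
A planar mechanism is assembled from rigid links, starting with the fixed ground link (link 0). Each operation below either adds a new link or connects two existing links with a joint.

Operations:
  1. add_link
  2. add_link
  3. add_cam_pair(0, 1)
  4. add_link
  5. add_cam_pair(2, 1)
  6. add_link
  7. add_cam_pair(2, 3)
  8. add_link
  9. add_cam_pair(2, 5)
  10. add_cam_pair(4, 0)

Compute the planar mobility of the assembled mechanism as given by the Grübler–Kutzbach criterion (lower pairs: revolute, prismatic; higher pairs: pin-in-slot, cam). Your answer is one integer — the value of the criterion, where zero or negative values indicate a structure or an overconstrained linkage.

[1;0;0] (link 0 is ground)
L+ [2;0;0]
L+ [3;0;0]
C(0,1)∈J2 [3;0;1]
L+ [4;0;1]
C(2,1)∈J2 [4;0;2]
L+ [5;0;2]
C(2,3)∈J2 [5;0;3]
L+ [6;0;3]
C(2,5)∈J2 [6;0;4]
C(4,0)∈J2 [6;0;5]
mobility = 15 − 0 − 5 = 10

M = 10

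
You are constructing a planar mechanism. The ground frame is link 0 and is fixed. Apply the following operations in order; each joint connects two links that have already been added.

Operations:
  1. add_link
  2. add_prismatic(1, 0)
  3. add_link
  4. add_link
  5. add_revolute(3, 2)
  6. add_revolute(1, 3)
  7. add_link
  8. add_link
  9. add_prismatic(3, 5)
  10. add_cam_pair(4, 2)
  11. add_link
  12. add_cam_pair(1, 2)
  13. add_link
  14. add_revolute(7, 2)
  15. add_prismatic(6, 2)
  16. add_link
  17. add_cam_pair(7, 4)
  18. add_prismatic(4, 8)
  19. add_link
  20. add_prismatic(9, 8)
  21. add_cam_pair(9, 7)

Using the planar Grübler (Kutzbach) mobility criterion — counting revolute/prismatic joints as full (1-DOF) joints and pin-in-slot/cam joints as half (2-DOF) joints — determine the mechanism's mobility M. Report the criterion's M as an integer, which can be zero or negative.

ground; <1,0,0>
#1 <2,0,0>
P:1↔0 J1 <2,1,0>
#2 <3,1,0>
#3 <4,1,0>
R:3↔2 J1 <4,2,0>
R:1↔3 J1 <4,3,0>
#4 <5,3,0>
#5 <6,3,0>
P:3↔5 J1 <6,4,0>
C:4↔2 J2 <6,4,1>
#6 <7,4,1>
C:1↔2 J2 <7,4,2>
#7 <8,4,2>
R:7↔2 J1 <8,5,2>
P:6↔2 J1 <8,6,2>
#8 <9,6,2>
C:7↔4 J2 <9,6,3>
P:4↔8 J1 <9,7,3>
#9 <10,7,3>
P:9↔8 J1 <10,8,3>
C:9↔7 J2 <10,8,4>
3×9 − 2×8 − 1×4 = 7

M = 7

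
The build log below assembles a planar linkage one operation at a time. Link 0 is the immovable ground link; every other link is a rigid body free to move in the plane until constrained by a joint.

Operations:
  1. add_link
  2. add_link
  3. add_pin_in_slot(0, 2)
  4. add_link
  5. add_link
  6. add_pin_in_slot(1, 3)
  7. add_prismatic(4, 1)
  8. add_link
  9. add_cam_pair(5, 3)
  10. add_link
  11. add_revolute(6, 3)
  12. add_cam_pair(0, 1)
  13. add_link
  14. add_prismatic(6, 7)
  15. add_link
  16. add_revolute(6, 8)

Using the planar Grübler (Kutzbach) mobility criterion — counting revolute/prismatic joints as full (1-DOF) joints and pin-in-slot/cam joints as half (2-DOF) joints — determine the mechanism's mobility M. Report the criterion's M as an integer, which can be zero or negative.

link 0 = ground. State L|J1|J2 = 1|0|0
+link1  2|0|0
+link2  3|0|0
PS(0,2) f=2→J2  3|0|1
+link3  4|0|1
+link4  5|0|1
PS(1,3) f=2→J2  5|0|2
P(4,1) f=1→J1  5|1|2
+link5  6|1|2
C(5,3) f=2→J2  6|1|3
+link6  7|1|3
R(6,3) f=1→J1  7|2|3
C(0,1) f=2→J2  7|2|4
+link7  8|2|4
P(6,7) f=1→J1  8|3|4
+link8  9|3|4
R(6,8) f=1→J1  9|4|4
M = 3(9−1)−2·4−4 = 24−8−4 = 12

M = 12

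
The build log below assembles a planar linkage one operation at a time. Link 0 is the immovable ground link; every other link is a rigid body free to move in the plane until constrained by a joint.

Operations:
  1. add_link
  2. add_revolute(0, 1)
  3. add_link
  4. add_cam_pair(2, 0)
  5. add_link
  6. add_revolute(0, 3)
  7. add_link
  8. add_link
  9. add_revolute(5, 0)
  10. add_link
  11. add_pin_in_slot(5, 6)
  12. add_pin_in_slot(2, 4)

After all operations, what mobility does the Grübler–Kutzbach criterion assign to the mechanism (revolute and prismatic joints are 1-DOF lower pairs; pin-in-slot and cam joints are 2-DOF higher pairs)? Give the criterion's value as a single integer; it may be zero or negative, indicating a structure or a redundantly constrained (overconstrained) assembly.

[1;0;0] (link 0 is ground)
L+ [2;0;0]
R(0,1)∈J1 [2;1;0]
L+ [3;1;0]
C(2,0)∈J2 [3;1;1]
L+ [4;1;1]
R(0,3)∈J1 [4;2;1]
L+ [5;2;1]
L+ [6;2;1]
R(5,0)∈J1 [6;3;1]
L+ [7;3;1]
PS(5,6)∈J2 [7;3;2]
PS(2,4)∈J2 [7;3;3]
mobility = 18 − 6 − 3 = 9

M = 9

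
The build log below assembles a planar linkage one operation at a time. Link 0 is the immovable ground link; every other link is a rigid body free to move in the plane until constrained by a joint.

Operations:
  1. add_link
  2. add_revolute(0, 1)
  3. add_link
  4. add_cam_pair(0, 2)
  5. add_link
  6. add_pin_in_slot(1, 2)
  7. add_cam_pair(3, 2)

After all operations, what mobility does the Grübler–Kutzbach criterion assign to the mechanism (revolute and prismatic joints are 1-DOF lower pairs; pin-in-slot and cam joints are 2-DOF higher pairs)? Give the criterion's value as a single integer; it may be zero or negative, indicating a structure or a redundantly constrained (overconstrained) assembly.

L=1 J1=0 J2=0
add link → L=2 J1=0 J2=0
R@0,1 dof=1 J1 → L=2 J1=1 J2=0
add link → L=3 J1=1 J2=0
C@0,2 dof=2 J2 → L=3 J1=1 J2=1
add link → L=4 J1=1 J2=1
PS@1,2 dof=2 J2 → L=4 J1=1 J2=2
C@3,2 dof=2 J2 → L=4 J1=1 J2=3
M=3(L−1)−2J1−J2=3·3−2·1−3=4

M = 4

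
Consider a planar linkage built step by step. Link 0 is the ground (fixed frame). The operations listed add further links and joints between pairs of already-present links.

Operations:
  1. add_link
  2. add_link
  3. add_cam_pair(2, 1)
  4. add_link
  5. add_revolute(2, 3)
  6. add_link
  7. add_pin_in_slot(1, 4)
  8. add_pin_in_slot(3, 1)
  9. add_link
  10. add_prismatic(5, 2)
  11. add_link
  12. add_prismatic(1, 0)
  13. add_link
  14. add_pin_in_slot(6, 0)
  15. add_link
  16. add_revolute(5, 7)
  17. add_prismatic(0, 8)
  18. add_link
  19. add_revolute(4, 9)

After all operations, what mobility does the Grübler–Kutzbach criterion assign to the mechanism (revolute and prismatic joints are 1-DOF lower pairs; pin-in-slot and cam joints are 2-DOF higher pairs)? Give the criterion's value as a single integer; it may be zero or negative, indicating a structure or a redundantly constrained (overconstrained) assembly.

M = 11

ground; <1,0,0>
#1 <2,0,0>
#2 <3,0,0>
C:2↔1 J2 <3,0,1>
#3 <4,0,1>
R:2↔3 J1 <4,1,1>
#4 <5,1,1>
PS:1↔4 J2 <5,1,2>
PS:3↔1 J2 <5,1,3>
#5 <6,1,3>
P:5↔2 J1 <6,2,3>
#6 <7,2,3>
P:1↔0 J1 <7,3,3>
#7 <8,3,3>
PS:6↔0 J2 <8,3,4>
#8 <9,3,4>
R:5↔7 J1 <9,4,4>
P:0↔8 J1 <9,5,4>
#9 <10,5,4>
R:4↔9 J1 <10,6,4>
3×9 − 2×6 − 1×4 = 11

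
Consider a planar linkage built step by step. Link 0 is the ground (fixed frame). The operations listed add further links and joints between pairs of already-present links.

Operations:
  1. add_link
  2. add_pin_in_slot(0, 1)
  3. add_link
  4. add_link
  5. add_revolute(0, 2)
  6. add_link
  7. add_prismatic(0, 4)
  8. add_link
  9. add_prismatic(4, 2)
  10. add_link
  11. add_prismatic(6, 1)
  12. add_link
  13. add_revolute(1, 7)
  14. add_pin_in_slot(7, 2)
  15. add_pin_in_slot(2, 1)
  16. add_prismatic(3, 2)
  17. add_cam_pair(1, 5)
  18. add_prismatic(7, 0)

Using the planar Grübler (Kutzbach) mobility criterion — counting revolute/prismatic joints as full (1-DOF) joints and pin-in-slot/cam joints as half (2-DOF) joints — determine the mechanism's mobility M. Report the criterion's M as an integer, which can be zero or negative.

L=1 J1=0 J2=0
add link → L=2 J1=0 J2=0
PS@0,1 dof=2 J2 → L=2 J1=0 J2=1
add link → L=3 J1=0 J2=1
add link → L=4 J1=0 J2=1
R@0,2 dof=1 J1 → L=4 J1=1 J2=1
add link → L=5 J1=1 J2=1
P@0,4 dof=1 J1 → L=5 J1=2 J2=1
add link → L=6 J1=2 J2=1
P@4,2 dof=1 J1 → L=6 J1=3 J2=1
add link → L=7 J1=3 J2=1
P@6,1 dof=1 J1 → L=7 J1=4 J2=1
add link → L=8 J1=4 J2=1
R@1,7 dof=1 J1 → L=8 J1=5 J2=1
PS@7,2 dof=2 J2 → L=8 J1=5 J2=2
PS@2,1 dof=2 J2 → L=8 J1=5 J2=3
P@3,2 dof=1 J1 → L=8 J1=6 J2=3
C@1,5 dof=2 J2 → L=8 J1=6 J2=4
P@7,0 dof=1 J1 → L=8 J1=7 J2=4
M=3(L−1)−2J1−J2=3·7−2·7−4=3

M = 3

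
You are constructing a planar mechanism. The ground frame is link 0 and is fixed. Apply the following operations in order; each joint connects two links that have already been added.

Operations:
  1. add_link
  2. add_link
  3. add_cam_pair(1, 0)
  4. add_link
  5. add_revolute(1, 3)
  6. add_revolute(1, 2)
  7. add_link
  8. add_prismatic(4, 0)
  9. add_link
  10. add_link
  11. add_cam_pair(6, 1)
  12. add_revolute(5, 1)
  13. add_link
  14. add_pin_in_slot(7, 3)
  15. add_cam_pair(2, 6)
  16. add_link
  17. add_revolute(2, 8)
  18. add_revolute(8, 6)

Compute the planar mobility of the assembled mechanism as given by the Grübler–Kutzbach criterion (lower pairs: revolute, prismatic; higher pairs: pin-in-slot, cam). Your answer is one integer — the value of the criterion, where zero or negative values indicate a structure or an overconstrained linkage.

M = 8

link 0 = ground. State L|J1|J2 = 1|0|0
+link1  2|0|0
+link2  3|0|0
C(1,0) f=2→J2  3|0|1
+link3  4|0|1
R(1,3) f=1→J1  4|1|1
R(1,2) f=1→J1  4|2|1
+link4  5|2|1
P(4,0) f=1→J1  5|3|1
+link5  6|3|1
+link6  7|3|1
C(6,1) f=2→J2  7|3|2
R(5,1) f=1→J1  7|4|2
+link7  8|4|2
PS(7,3) f=2→J2  8|4|3
C(2,6) f=2→J2  8|4|4
+link8  9|4|4
R(2,8) f=1→J1  9|5|4
R(8,6) f=1→J1  9|6|4
M = 3(9−1)−2·6−4 = 24−12−4 = 8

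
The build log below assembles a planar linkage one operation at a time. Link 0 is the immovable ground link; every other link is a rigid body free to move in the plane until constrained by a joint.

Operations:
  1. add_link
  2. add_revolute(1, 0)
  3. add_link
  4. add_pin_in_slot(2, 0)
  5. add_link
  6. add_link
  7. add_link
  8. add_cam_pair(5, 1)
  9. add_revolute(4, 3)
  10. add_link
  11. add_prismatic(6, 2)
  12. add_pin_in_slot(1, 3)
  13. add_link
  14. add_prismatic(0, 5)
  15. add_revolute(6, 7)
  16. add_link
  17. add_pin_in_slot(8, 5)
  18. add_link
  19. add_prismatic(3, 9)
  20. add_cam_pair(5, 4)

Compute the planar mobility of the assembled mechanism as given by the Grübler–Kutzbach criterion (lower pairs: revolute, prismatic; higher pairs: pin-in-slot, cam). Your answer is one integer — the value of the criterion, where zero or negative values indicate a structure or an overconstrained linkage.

M = 10

ground; <1,0,0>
#1 <2,0,0>
R:1↔0 J1 <2,1,0>
#2 <3,1,0>
PS:2↔0 J2 <3,1,1>
#3 <4,1,1>
#4 <5,1,1>
#5 <6,1,1>
C:5↔1 J2 <6,1,2>
R:4↔3 J1 <6,2,2>
#6 <7,2,2>
P:6↔2 J1 <7,3,2>
PS:1↔3 J2 <7,3,3>
#7 <8,3,3>
P:0↔5 J1 <8,4,3>
R:6↔7 J1 <8,5,3>
#8 <9,5,3>
PS:8↔5 J2 <9,5,4>
#9 <10,5,4>
P:3↔9 J1 <10,6,4>
C:5↔4 J2 <10,6,5>
3×9 − 2×6 − 1×5 = 10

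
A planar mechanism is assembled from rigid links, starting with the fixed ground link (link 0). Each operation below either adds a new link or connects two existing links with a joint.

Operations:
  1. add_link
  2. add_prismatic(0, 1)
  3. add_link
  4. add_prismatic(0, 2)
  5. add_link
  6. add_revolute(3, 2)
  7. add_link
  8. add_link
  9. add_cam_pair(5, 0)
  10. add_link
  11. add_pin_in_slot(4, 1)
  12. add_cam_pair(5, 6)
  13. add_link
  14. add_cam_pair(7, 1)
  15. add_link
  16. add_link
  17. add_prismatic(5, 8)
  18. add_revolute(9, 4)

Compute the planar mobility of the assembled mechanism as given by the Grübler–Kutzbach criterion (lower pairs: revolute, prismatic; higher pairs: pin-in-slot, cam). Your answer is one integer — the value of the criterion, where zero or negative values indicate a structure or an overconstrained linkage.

(L,J1,J2)=(1,0,0); link0 fixed
link1: (2,0,0)
P 0-1 [J1]: (2,1,0)
link2: (3,1,0)
P 0-2 [J1]: (3,2,0)
link3: (4,2,0)
R 3-2 [J1]: (4,3,0)
link4: (5,3,0)
link5: (6,3,0)
C 5-0 [J2]: (6,3,1)
link6: (7,3,1)
PS 4-1 [J2]: (7,3,2)
C 5-6 [J2]: (7,3,3)
link7: (8,3,3)
C 7-1 [J2]: (8,3,4)
link8: (9,3,4)
link9: (10,3,4)
P 5-8 [J1]: (10,4,4)
R 9-4 [J1]: (10,5,4)
Grübler: 3·9 − 2·5 − 4 = 13

M = 13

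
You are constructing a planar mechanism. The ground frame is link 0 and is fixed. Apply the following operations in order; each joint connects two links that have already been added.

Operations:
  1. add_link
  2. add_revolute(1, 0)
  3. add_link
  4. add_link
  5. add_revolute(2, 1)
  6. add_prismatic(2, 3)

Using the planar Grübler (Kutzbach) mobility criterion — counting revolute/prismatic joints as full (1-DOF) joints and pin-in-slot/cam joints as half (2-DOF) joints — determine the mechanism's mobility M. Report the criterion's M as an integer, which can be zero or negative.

M = 3

ground; <1,0,0>
#1 <2,0,0>
R:1↔0 J1 <2,1,0>
#2 <3,1,0>
#3 <4,1,0>
R:2↔1 J1 <4,2,0>
P:2↔3 J1 <4,3,0>
3×3 − 2×3 − 1×0 = 3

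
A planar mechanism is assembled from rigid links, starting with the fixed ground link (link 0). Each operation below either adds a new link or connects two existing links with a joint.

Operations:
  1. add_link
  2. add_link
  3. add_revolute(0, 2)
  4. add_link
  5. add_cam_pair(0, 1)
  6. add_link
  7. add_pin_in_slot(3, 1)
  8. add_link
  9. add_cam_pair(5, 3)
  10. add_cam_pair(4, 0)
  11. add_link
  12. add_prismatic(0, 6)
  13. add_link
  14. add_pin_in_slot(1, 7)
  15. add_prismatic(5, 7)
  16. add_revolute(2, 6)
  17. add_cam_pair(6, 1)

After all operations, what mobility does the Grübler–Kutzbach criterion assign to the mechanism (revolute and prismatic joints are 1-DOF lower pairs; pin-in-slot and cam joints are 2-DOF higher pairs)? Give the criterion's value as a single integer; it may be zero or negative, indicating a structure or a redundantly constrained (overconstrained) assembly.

ground; <1,0,0>
#1 <2,0,0>
#2 <3,0,0>
R:0↔2 J1 <3,1,0>
#3 <4,1,0>
C:0↔1 J2 <4,1,1>
#4 <5,1,1>
PS:3↔1 J2 <5,1,2>
#5 <6,1,2>
C:5↔3 J2 <6,1,3>
C:4↔0 J2 <6,1,4>
#6 <7,1,4>
P:0↔6 J1 <7,2,4>
#7 <8,2,4>
PS:1↔7 J2 <8,2,5>
P:5↔7 J1 <8,3,5>
R:2↔6 J1 <8,4,5>
C:6↔1 J2 <8,4,6>
3×7 − 2×4 − 1×6 = 7

M = 7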